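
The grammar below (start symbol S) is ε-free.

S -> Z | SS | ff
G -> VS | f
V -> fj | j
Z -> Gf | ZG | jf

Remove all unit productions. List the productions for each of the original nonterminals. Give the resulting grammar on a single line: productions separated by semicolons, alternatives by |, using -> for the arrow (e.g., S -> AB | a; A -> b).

S -> Gf | SS | ZG | ff | jf; G -> f | VS; V -> j | fj; Z -> Gf | ZG | jf

Unit productions: S->Z.
Unit pairs (A ⇒* B via units): (S,Z).
S: inherits non-unit rules of {S, Z} → Gf | SS | ZG | ff | jf.
G: inherits non-unit rules of {G} → VS | f.
V: inherits non-unit rules of {V} → fj | j.
Z: inherits non-unit rules of {Z} → Gf | ZG | jf.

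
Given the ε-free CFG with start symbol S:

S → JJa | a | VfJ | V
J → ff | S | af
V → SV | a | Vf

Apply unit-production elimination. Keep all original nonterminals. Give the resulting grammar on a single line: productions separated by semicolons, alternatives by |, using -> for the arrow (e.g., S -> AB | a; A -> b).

Unit productions: J->S, S->V.
Unit pairs (A ⇒* B via units): (J,S), (J,V), (S,V).
S: inherits non-unit rules of {S, V} → JJa | SV | Vf | VfJ | a.
J: inherits non-unit rules of {J, S, V} → JJa | SV | Vf | VfJ | a | af | ff.
V: inherits non-unit rules of {V} → SV | Vf | a.

S -> a | SV | Vf | JJa | VfJ; J -> a | SV | Vf | af | ff | JJa | VfJ; V -> a | SV | Vf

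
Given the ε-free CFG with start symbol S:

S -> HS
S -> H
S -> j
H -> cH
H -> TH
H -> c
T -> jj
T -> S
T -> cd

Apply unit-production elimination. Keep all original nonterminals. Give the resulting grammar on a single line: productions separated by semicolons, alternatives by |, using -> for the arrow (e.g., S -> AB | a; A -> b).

Unit productions: S->H, T->S.
Unit pairs (A ⇒* B via units): (S,H), (T,H), (T,S).
S: inherits non-unit rules of {H, S} → HS | TH | c | cH | j.
H: inherits non-unit rules of {H} → TH | c | cH.
T: inherits non-unit rules of {H, S, T} → HS | TH | c | cH | cd | j | jj.

S -> c | j | HS | TH | cH; H -> c | TH | cH; T -> c | j | HS | TH | cH | cd | jj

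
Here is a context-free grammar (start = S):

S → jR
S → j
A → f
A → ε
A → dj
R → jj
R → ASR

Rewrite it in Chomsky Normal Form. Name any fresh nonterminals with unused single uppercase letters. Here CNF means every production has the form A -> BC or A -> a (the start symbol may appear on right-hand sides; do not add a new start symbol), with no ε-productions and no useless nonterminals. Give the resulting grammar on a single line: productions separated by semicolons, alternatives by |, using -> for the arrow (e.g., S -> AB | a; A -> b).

S -> j | CR; A -> f | BC; B -> d; C -> j; D -> SR; R -> AD | CC | SR

Nullable: {A}; after ε-elimination: S -> j | jR; A -> f | dj; R -> SR | jj | ASR.
No unit productions to eliminate.
TERM: introduce B -> d, C -> j and substitute in every rule of length ≥2.
BIN: R -> ASR becomes R -> AD, D -> SR.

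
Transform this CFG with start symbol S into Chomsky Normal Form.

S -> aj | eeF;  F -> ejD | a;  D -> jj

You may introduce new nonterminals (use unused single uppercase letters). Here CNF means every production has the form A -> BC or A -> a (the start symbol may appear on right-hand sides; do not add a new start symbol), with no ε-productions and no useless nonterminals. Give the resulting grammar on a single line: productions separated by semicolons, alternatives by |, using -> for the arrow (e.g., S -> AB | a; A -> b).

S -> BG | CA; A -> j; B -> e; C -> a; D -> AA; E -> AD; F -> a | BE; G -> BF

No ε-productions.
No unit productions to eliminate.
TERM: introduce C -> a, B -> e, A -> j and substitute in every rule of length ≥2.
BIN: F -> BAD becomes F -> BE, E -> AD; S -> BBF becomes S -> BG, G -> BF.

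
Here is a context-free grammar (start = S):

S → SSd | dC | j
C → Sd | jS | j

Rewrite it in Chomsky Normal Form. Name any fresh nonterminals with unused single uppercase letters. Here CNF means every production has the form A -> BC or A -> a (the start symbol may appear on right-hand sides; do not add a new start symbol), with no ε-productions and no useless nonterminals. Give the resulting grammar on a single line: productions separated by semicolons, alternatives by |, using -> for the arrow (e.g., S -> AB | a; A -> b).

No ε-productions.
No unit productions to eliminate.
TERM: introduce A -> d, B -> j and substitute in every rule of length ≥2.
BIN: S -> SSA becomes S -> SD, D -> SA.

S -> j | AC | SD; A -> d; B -> j; C -> j | BS | SA; D -> SA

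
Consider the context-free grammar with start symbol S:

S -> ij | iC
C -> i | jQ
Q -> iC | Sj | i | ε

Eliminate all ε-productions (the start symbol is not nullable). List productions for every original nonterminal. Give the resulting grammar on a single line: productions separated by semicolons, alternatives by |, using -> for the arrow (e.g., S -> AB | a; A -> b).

S -> iC | ij; C -> i | j | jQ; Q -> i | Sj | iC

Nullable set: {Q}.
C -> jQ: Q nullable, giving j | jQ.
Drop Q -> ε.
Unchanged (no nullable symbols): S -> iC; S -> ij; C -> i; Q -> Sj; Q -> i; Q -> iC.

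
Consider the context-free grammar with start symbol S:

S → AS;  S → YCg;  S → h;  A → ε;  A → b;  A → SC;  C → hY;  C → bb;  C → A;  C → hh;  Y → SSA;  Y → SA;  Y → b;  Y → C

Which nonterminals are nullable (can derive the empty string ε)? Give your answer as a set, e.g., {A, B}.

Directly nullable (have an ε-rule): {A}.
C is nullable via C -> A (every symbol on the right is already known nullable).
Y is nullable via Y -> C (every symbol on the right is already known nullable).
Not nullable: S — each has a terminal in every rule's right-hand side or depends on a non-nullable symbol.

{A, C, Y}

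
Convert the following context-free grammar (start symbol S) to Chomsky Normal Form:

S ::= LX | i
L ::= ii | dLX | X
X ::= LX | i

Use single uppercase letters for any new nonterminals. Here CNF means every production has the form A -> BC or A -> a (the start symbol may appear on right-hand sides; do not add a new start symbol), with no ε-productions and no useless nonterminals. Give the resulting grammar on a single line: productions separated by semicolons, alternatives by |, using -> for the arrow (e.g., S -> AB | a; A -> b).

S -> i | LX; A -> d; B -> i; C -> LX; L -> i | AC | BB | LX; X -> i | LX

No ε-productions.
After unit-elimination: S -> i | LX; L -> i | LX | ii | dLX; X -> i | LX.
TERM: introduce A -> d, B -> i and substitute in every rule of length ≥2.
BIN: L -> ALX becomes L -> AC, C -> LX.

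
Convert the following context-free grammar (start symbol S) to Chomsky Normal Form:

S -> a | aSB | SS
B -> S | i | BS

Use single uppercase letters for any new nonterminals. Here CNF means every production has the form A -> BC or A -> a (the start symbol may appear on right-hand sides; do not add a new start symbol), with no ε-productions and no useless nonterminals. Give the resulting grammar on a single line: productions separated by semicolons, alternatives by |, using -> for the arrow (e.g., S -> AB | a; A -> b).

S -> a | AD | SS; A -> a; B -> a | i | AC | BS | SS; C -> SB; D -> SB

No ε-productions.
After unit-elimination: S -> a | SS | aSB; B -> a | i | BS | SS | aSB.
TERM: introduce A -> a and substitute in every rule of length ≥2.
BIN: B -> ASB becomes B -> AC, C -> SB; S -> ASB becomes S -> AD, D -> SB.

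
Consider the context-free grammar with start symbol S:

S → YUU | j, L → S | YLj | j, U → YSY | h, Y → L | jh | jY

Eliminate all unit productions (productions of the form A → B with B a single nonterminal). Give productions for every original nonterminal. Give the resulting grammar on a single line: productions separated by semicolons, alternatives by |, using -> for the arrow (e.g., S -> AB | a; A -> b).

S -> j | YUU; L -> j | YLj | YUU; U -> h | YSY; Y -> j | jY | jh | YLj | YUU

Unit productions: L->S, Y->L.
Unit pairs (A ⇒* B via units): (L,S), (Y,L), (Y,S).
S: inherits non-unit rules of {S} → YUU | j.
L: inherits non-unit rules of {L, S} → YLj | YUU | j.
U: inherits non-unit rules of {U} → YSY | h.
Y: inherits non-unit rules of {L, S, Y} → YLj | YUU | j | jY | jh.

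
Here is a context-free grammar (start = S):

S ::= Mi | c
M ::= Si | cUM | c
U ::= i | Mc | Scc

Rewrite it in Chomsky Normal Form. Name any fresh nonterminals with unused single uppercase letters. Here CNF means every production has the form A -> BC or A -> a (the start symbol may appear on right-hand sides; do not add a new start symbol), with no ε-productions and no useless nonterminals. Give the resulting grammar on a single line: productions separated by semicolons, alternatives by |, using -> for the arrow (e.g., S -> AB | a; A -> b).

No ε-productions.
No unit productions to eliminate.
TERM: introduce B -> c, A -> i and substitute in every rule of length ≥2.
BIN: M -> BUM becomes M -> BC, C -> UM; U -> SBB becomes U -> SD, D -> BB.

S -> c | MA; A -> i; B -> c; C -> UM; D -> BB; M -> c | BC | SA; U -> i | MB | SD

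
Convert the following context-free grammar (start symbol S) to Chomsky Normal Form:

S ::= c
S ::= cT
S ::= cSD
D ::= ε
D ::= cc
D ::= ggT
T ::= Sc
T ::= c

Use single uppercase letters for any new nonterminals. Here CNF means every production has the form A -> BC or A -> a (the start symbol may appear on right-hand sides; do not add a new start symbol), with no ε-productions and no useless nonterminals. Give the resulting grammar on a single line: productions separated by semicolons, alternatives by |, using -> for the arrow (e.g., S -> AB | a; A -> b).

Nullable: {D}; after ε-elimination: S -> c | cS | cT | cSD; D -> cc | ggT; T -> c | Sc.
No unit productions to eliminate.
TERM: introduce A -> c, B -> g and substitute in every rule of length ≥2.
BIN: D -> BBT becomes D -> BC, C -> BT; S -> ASD becomes S -> AE, E -> SD.

S -> c | AE | AS | AT; A -> c; B -> g; C -> BT; D -> AA | BC; E -> SD; T -> c | SA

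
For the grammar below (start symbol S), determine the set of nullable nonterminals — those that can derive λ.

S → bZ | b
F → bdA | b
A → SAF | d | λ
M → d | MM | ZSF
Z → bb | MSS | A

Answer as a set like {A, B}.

{A, Z}

Directly nullable (have an ε-rule): {A}.
Z is nullable via Z -> A (every symbol on the right is already known nullable).
Not nullable: F, M, S — each has a terminal in every rule's right-hand side or depends on a non-nullable symbol.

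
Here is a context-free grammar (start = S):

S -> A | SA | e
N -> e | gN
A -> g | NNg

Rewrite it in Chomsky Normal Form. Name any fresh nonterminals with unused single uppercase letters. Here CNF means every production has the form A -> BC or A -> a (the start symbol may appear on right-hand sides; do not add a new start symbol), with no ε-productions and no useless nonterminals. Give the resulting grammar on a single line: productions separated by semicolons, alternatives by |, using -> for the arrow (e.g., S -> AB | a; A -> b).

No ε-productions.
After unit-elimination: S -> e | g | SA | NNg; A -> g | NNg; N -> e | gN.
TERM: introduce B -> g and substitute in every rule of length ≥2.
BIN: A -> NNB becomes A -> NC, C -> NB; S -> NNB becomes S -> ND, D -> NB.

S -> e | g | ND | SA; A -> g | NC; B -> g; C -> NB; D -> NB; N -> e | BN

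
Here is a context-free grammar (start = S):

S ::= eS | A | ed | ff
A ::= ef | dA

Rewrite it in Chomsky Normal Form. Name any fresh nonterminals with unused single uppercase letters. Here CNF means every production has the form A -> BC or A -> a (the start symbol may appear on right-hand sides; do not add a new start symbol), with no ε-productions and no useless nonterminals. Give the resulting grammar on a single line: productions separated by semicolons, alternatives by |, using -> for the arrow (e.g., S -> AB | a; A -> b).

No ε-productions.
After unit-elimination: S -> dA | eS | ed | ef | ff; A -> dA | ef.
TERM: introduce B -> d, C -> e, D -> f and substitute in every rule of length ≥2.

S -> BA | CB | CD | CS | DD; A -> BA | CD; B -> d; C -> e; D -> f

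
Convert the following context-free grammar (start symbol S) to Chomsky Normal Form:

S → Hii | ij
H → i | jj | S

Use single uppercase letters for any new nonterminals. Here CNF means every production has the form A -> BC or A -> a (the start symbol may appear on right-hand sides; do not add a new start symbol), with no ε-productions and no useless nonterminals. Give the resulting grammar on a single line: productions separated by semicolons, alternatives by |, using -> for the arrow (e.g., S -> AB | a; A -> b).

No ε-productions.
After unit-elimination: S -> ij | Hii; H -> i | ij | jj | Hii.
TERM: introduce A -> i, B -> j and substitute in every rule of length ≥2.
BIN: H -> HAA becomes H -> HC, C -> AA; S -> HAA becomes S -> HD, D -> AA.

S -> AB | HD; A -> i; B -> j; C -> AA; D -> AA; H -> i | AB | BB | HC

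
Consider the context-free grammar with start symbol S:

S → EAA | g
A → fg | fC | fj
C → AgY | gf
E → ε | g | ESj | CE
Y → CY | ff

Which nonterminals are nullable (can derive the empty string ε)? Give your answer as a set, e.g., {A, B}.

{E}

Directly nullable (have an ε-rule): {E}.
Not nullable: A, C, S, Y — each has a terminal in every rule's right-hand side or depends on a non-nullable symbol.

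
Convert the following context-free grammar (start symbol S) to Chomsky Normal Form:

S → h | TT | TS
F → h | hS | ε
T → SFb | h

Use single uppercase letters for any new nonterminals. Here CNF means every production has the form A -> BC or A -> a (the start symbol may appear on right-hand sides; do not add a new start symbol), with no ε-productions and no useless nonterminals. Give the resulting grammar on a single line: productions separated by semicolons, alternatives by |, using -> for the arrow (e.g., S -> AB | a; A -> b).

Nullable: {F}; after ε-elimination: S -> h | TS | TT; F -> h | hS; T -> h | Sb | SFb.
No unit productions to eliminate.
TERM: introduce B -> b, A -> h and substitute in every rule of length ≥2.
BIN: T -> SFB becomes T -> SC, C -> FB.

S -> h | TS | TT; A -> h; B -> b; C -> FB; F -> h | AS; T -> h | SB | SC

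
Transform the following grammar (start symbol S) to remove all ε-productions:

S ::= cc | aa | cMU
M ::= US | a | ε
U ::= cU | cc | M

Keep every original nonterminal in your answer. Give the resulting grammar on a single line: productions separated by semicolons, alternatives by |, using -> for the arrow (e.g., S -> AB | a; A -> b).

Nullable set: {M, U}.
S -> cMU: M, U nullable, giving c | cM | cMU | cU.
Drop M -> ε.
M -> US: U nullable, giving S | US.
U -> M: M nullable, giving M.
U -> cU: U nullable, giving c | cU.
Unchanged (no nullable symbols): S -> aa; S -> cc; M -> a; U -> cc.

S -> c | aa | cM | cU | cc | cMU; M -> S | a | US; U -> M | c | cU | cc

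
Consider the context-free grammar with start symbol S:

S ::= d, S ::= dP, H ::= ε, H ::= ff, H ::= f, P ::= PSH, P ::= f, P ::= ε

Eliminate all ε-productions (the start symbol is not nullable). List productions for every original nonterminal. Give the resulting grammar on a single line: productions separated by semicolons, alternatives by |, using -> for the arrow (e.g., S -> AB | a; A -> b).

S -> d | dP; H -> f | ff; P -> S | f | PS | SH | PSH

Nullable set: {H, P}.
S -> dP: P nullable, giving d | dP.
Drop H -> ε.
Drop P -> ε.
P -> PSH: P, H nullable, giving PS | PSH | S | SH.
Unchanged (no nullable symbols): S -> d; H -> f; H -> ff; P -> f.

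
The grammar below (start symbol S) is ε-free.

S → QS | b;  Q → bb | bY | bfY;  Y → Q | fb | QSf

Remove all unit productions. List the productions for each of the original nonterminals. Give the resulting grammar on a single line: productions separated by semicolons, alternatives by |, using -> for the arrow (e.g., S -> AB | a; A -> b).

S -> b | QS; Q -> bY | bb | bfY; Y -> bY | bb | fb | QSf | bfY

Unit productions: Y->Q.
Unit pairs (A ⇒* B via units): (Y,Q).
S: inherits non-unit rules of {S} → QS | b.
Q: inherits non-unit rules of {Q} → bY | bb | bfY.
Y: inherits non-unit rules of {Q, Y} → QSf | bY | bb | bfY | fb.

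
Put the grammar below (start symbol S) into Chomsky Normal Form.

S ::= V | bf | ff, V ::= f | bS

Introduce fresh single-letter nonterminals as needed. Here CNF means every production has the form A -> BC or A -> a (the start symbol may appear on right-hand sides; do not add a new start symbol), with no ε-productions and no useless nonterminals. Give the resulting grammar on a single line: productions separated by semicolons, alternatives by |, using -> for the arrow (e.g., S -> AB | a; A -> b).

No ε-productions.
After unit-elimination: S -> f | bS | bf | ff; V -> f | bS.
TERM: introduce A -> b, B -> f and substitute in every rule of length ≥2.
Drop unreachable/unproductive: V.

S -> f | AB | AS | BB; A -> b; B -> f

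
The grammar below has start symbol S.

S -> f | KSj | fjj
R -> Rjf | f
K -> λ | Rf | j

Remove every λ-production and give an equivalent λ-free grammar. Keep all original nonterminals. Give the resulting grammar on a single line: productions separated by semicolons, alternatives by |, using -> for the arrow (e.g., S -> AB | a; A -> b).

S -> f | Sj | KSj | fjj; K -> j | Rf; R -> f | Rjf

Nullable set: {K}.
S -> KSj: K nullable, giving KSj | Sj.
Drop K -> λ.
Unchanged (no nullable symbols): S -> f; S -> fjj; K -> Rf; K -> j; R -> Rjf; R -> f.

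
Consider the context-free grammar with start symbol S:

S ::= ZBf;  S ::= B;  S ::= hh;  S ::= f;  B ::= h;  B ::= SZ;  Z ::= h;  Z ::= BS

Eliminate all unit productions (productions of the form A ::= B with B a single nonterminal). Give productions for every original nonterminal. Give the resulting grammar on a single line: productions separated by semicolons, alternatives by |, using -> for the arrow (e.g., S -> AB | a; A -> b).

Unit productions: S->B.
Unit pairs (A ⇒* B via units): (S,B).
S: inherits non-unit rules of {B, S} → SZ | ZBf | f | h | hh.
B: inherits non-unit rules of {B} → SZ | h.
Z: inherits non-unit rules of {Z} → BS | h.

S -> f | h | SZ | hh | ZBf; B -> h | SZ; Z -> h | BS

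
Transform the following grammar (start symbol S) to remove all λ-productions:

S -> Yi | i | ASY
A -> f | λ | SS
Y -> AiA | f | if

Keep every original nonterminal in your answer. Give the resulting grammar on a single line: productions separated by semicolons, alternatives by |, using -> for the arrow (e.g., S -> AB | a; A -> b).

S -> i | SY | Yi | ASY; A -> f | SS; Y -> f | i | Ai | iA | if | AiA

Nullable set: {A}.
S -> ASY: A nullable, giving ASY | SY.
Drop A -> λ.
Y -> AiA: A, A nullable, giving Ai | AiA | i | iA.
Unchanged (no nullable symbols): S -> Yi; S -> i; A -> SS; A -> f; Y -> f; Y -> if.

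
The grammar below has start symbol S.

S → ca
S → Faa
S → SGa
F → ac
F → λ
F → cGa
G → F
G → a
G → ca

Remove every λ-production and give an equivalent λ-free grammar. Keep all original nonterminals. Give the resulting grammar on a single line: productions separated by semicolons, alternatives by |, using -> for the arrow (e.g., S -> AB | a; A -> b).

S -> Sa | aa | ca | Faa | SGa; F -> ac | ca | cGa; G -> F | a | ca

Nullable set: {F, G}.
S -> Faa: F nullable, giving Faa | aa.
S -> SGa: G nullable, giving SGa | Sa.
Drop F -> λ.
F -> cGa: G nullable, giving cGa | ca.
G -> F: F nullable, giving F.
Unchanged (no nullable symbols): S -> ca; F -> ac; G -> a; G -> ca.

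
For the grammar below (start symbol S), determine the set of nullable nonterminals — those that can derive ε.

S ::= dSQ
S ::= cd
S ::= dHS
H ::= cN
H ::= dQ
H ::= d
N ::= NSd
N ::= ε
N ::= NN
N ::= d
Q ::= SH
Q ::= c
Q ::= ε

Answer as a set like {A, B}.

Directly nullable (have an ε-rule): {N, Q}.
Not nullable: H, S — each has a terminal in every rule's right-hand side or depends on a non-nullable symbol.

{N, Q}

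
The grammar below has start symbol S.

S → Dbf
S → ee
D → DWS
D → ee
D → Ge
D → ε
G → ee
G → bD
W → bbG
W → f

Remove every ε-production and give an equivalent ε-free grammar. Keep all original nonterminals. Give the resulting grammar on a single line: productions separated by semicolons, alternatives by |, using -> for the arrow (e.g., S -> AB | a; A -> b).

S -> bf | ee | Dbf; D -> Ge | WS | ee | DWS; G -> b | bD | ee; W -> f | bbG

Nullable set: {D}.
S -> Dbf: D nullable, giving Dbf | bf.
Drop D -> ε.
D -> DWS: D nullable, giving DWS | WS.
G -> bD: D nullable, giving b | bD.
Unchanged (no nullable symbols): S -> ee; D -> Ge; D -> ee; G -> ee; W -> bbG; W -> f.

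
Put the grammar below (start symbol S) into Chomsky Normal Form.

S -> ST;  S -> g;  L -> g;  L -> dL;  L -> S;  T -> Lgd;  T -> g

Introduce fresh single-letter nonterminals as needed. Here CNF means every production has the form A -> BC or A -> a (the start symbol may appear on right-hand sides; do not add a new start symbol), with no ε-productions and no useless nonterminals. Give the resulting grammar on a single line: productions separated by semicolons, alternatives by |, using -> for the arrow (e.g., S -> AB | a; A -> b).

S -> g | ST; A -> d; B -> g; C -> BA; L -> g | AL | ST; T -> g | LC

No ε-productions.
After unit-elimination: S -> g | ST; L -> g | ST | dL; T -> g | Lgd.
TERM: introduce A -> d, B -> g and substitute in every rule of length ≥2.
BIN: T -> LBA becomes T -> LC, C -> BA.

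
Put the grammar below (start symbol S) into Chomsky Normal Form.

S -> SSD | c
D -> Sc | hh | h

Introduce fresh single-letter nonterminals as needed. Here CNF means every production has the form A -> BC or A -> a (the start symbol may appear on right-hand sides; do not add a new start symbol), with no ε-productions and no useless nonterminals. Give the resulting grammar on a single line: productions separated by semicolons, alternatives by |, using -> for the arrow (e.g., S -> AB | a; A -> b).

No ε-productions.
No unit productions to eliminate.
TERM: introduce A -> c, B -> h and substitute in every rule of length ≥2.
BIN: S -> SSD becomes S -> SC, C -> SD.

S -> c | SC; A -> c; B -> h; C -> SD; D -> h | BB | SA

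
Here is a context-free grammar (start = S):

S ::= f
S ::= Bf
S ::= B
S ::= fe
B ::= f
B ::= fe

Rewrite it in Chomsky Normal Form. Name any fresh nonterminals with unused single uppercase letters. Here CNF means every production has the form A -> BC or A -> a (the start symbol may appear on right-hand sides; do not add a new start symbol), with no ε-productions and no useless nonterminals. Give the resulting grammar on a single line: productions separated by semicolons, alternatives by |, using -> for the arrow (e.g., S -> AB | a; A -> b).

S -> f | AC | BA; A -> f; B -> f | AC; C -> e

No ε-productions.
After unit-elimination: S -> f | Bf | fe; B -> f | fe.
TERM: introduce C -> e, A -> f and substitute in every rule of length ≥2.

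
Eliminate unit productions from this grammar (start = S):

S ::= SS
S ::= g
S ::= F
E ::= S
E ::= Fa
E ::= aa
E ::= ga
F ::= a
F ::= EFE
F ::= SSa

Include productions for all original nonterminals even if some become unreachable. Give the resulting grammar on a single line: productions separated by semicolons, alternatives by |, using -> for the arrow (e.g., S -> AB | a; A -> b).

Unit productions: E->S, S->F.
Unit pairs (A ⇒* B via units): (E,F), (E,S), (S,F).
S: inherits non-unit rules of {F, S} → EFE | SS | SSa | a | g.
E: inherits non-unit rules of {E, F, S} → EFE | Fa | SS | SSa | a | aa | g | ga.
F: inherits non-unit rules of {F} → EFE | SSa | a.

S -> a | g | SS | EFE | SSa; E -> a | g | Fa | SS | aa | ga | EFE | SSa; F -> a | EFE | SSa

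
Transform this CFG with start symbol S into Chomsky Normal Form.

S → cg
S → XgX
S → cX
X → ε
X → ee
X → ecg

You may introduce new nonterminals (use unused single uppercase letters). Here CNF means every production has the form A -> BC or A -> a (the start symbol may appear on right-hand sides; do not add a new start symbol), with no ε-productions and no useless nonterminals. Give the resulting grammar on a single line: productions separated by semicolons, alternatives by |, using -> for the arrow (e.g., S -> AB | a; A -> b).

S -> c | g | AX | BA | BX | XA | XD; A -> g; B -> c; C -> e; D -> AX; E -> BA; X -> CC | CE

Nullable: {X}; after ε-elimination: S -> c | g | Xg | cX | cg | gX | XgX; X -> ee | ecg.
No unit productions to eliminate.
TERM: introduce B -> c, C -> e, A -> g and substitute in every rule of length ≥2.
BIN: S -> XAX becomes S -> XD, D -> AX; X -> CBA becomes X -> CE, E -> BA.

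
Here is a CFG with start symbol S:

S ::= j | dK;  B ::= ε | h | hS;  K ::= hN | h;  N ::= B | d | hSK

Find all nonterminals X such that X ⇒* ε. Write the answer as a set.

Directly nullable (have an ε-rule): {B}.
N is nullable via N -> B (every symbol on the right is already known nullable).
Not nullable: K, S — each has a terminal in every rule's right-hand side or depends on a non-nullable symbol.

{B, N}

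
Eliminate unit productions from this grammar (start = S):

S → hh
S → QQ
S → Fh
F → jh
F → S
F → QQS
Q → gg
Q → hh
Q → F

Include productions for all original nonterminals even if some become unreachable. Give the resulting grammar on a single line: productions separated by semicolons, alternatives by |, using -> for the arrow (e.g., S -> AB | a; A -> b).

S -> Fh | QQ | hh; F -> Fh | QQ | hh | jh | QQS; Q -> Fh | QQ | gg | hh | jh | QQS

Unit productions: F->S, Q->F.
Unit pairs (A ⇒* B via units): (F,S), (Q,F), (Q,S).
S: inherits non-unit rules of {S} → Fh | QQ | hh.
F: inherits non-unit rules of {F, S} → Fh | QQ | QQS | hh | jh.
Q: inherits non-unit rules of {F, Q, S} → Fh | QQ | QQS | gg | hh | jh.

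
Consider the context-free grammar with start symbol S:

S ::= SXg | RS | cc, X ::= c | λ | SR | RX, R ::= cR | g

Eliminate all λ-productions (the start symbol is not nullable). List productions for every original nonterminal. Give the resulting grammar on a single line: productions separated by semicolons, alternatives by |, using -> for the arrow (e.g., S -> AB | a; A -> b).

Nullable set: {X}.
S -> SXg: X nullable, giving SXg | Sg.
Drop X -> λ.
X -> RX: X nullable, giving R | RX.
Unchanged (no nullable symbols): S -> RS; S -> cc; R -> cR; R -> g; X -> SR; X -> c.

S -> RS | Sg | cc | SXg; R -> g | cR; X -> R | c | RX | SR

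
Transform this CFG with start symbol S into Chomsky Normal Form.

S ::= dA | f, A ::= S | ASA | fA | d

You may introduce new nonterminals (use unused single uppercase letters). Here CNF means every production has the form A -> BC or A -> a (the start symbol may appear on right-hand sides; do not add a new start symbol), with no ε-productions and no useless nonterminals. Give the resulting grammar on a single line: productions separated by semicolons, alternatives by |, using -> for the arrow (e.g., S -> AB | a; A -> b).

No ε-productions.
After unit-elimination: S -> f | dA; A -> d | f | dA | fA | ASA.
TERM: introduce B -> d, C -> f and substitute in every rule of length ≥2.
BIN: A -> ASA becomes A -> AD, D -> SA.

S -> f | BA; A -> d | f | AD | BA | CA; B -> d; C -> f; D -> SA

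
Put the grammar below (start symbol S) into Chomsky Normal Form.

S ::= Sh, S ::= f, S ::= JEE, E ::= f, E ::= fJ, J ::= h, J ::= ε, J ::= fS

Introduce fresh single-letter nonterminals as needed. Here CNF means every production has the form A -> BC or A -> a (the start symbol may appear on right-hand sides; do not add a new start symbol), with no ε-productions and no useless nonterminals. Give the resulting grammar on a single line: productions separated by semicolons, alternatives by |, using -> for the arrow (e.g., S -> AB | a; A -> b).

S -> f | EE | JC | SB; A -> f; B -> h; C -> EE; E -> f | AJ; J -> h | AS

Nullable: {J}; after ε-elimination: S -> f | EE | Sh | JEE; E -> f | fJ; J -> h | fS.
No unit productions to eliminate.
TERM: introduce A -> f, B -> h and substitute in every rule of length ≥2.
BIN: S -> JEE becomes S -> JC, C -> EE.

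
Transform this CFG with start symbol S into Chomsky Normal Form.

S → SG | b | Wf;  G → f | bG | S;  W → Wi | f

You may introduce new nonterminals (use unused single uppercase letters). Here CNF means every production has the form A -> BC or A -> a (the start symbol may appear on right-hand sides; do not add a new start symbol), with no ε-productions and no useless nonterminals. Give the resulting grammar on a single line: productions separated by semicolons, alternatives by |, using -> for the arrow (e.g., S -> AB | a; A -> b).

No ε-productions.
After unit-elimination: S -> b | SG | Wf; G -> b | f | SG | Wf | bG; W -> f | Wi.
TERM: introduce B -> b, A -> f, C -> i and substitute in every rule of length ≥2.

S -> b | SG | WA; A -> f; B -> b; C -> i; G -> b | f | BG | SG | WA; W -> f | WC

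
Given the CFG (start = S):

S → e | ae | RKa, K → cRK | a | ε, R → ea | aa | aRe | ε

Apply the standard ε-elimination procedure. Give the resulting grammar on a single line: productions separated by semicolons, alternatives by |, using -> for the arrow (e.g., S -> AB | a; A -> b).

S -> a | e | Ka | Ra | ae | RKa; K -> a | c | cK | cR | cRK; R -> aa | ae | ea | aRe

Nullable set: {K, R}.
S -> RKa: R, K nullable, giving Ka | RKa | Ra | a.
Drop K -> ε.
K -> cRK: R, K nullable, giving c | cK | cR | cRK.
Drop R -> ε.
R -> aRe: R nullable, giving aRe | ae.
Unchanged (no nullable symbols): S -> ae; S -> e; K -> a; R -> aa; R -> ea.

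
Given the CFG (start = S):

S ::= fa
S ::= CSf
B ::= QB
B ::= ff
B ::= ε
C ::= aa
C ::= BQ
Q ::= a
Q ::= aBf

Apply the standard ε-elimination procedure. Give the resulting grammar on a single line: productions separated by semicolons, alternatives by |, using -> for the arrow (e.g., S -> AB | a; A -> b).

S -> fa | CSf; B -> Q | QB | ff; C -> Q | BQ | aa; Q -> a | af | aBf

Nullable set: {B}.
Drop B -> ε.
B -> QB: B nullable, giving Q | QB.
C -> BQ: B nullable, giving BQ | Q.
Q -> aBf: B nullable, giving aBf | af.
Unchanged (no nullable symbols): S -> CSf; S -> fa; B -> ff; C -> aa; Q -> a.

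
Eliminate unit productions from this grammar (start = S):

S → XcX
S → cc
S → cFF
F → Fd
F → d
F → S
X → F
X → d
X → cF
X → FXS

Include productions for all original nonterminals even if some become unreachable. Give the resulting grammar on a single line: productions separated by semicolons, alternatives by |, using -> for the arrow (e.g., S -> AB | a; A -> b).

S -> cc | XcX | cFF; F -> d | Fd | cc | XcX | cFF; X -> d | Fd | cF | cc | FXS | XcX | cFF

Unit productions: F->S, X->F.
Unit pairs (A ⇒* B via units): (F,S), (X,F), (X,S).
S: inherits non-unit rules of {S} → XcX | cFF | cc.
F: inherits non-unit rules of {F, S} → Fd | XcX | cFF | cc | d.
X: inherits non-unit rules of {F, S, X} → FXS | Fd | XcX | cF | cFF | cc | d.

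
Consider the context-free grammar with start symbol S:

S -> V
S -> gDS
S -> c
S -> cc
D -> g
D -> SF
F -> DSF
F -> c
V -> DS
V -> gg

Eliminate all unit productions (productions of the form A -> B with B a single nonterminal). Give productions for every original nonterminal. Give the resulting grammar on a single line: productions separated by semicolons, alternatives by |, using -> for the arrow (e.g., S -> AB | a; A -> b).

S -> c | DS | cc | gg | gDS; D -> g | SF; F -> c | DSF; V -> DS | gg

Unit productions: S->V.
Unit pairs (A ⇒* B via units): (S,V).
S: inherits non-unit rules of {S, V} → DS | c | cc | gDS | gg.
D: inherits non-unit rules of {D} → SF | g.
F: inherits non-unit rules of {F} → DSF | c.
V: inherits non-unit rules of {V} → DS | gg.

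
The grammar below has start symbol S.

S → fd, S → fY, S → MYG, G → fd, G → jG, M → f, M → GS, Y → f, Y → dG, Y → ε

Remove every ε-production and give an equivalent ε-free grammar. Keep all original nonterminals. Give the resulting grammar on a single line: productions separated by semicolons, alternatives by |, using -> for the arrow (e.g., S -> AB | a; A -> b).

Nullable set: {Y}.
S -> MYG: Y nullable, giving MG | MYG.
S -> fY: Y nullable, giving f | fY.
Drop Y -> ε.
Unchanged (no nullable symbols): S -> fd; G -> fd; G -> jG; M -> GS; M -> f; Y -> dG; Y -> f.

S -> f | MG | fY | fd | MYG; G -> fd | jG; M -> f | GS; Y -> f | dG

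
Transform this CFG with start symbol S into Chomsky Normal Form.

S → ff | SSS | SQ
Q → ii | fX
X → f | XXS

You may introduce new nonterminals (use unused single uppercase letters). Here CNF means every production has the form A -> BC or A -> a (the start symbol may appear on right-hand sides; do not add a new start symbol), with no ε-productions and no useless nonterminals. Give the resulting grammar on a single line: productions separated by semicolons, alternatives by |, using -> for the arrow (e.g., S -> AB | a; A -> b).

No ε-productions.
No unit productions to eliminate.
TERM: introduce A -> f, B -> i and substitute in every rule of length ≥2.
BIN: S -> SSS becomes S -> SC, C -> SS; X -> XXS becomes X -> XD, D -> XS.

S -> AA | SC | SQ; A -> f; B -> i; C -> SS; D -> XS; Q -> AX | BB; X -> f | XD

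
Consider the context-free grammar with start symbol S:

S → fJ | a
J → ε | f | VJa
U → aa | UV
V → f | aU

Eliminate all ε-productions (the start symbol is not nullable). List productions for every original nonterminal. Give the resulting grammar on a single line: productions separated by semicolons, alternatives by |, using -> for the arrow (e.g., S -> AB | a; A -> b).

Nullable set: {J}.
S -> fJ: J nullable, giving f | fJ.
Drop J -> ε.
J -> VJa: J nullable, giving VJa | Va.
Unchanged (no nullable symbols): S -> a; J -> f; U -> UV; U -> aa; V -> aU; V -> f.

S -> a | f | fJ; J -> f | Va | VJa; U -> UV | aa; V -> f | aU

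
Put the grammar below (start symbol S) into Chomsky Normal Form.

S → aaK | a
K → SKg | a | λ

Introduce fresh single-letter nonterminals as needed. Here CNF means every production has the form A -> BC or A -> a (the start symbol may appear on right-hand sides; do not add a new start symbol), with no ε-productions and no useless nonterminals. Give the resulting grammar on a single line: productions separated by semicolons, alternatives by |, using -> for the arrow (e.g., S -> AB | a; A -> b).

S -> a | BB | BD; A -> g; B -> a; C -> KA; D -> BK; K -> a | SA | SC

Nullable: {K}; after ε-elimination: S -> a | aa | aaK; K -> a | Sg | SKg.
No unit productions to eliminate.
TERM: introduce B -> a, A -> g and substitute in every rule of length ≥2.
BIN: K -> SKA becomes K -> SC, C -> KA; S -> BBK becomes S -> BD, D -> BK.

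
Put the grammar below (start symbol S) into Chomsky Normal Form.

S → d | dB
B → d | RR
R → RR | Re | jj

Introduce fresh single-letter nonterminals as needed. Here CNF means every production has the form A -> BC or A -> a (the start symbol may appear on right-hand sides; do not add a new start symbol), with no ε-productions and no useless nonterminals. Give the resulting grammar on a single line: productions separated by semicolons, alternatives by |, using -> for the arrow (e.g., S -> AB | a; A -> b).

No ε-productions.
No unit productions to eliminate.
TERM: introduce D -> d, A -> e, C -> j and substitute in every rule of length ≥2.

S -> d | DB; A -> e; B -> d | RR; C -> j; D -> d; R -> CC | RA | RR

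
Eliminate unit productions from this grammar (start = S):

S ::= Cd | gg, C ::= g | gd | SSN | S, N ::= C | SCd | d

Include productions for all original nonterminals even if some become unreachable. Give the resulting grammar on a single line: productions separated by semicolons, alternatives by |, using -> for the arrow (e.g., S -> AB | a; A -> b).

Unit productions: C->S, N->C.
Unit pairs (A ⇒* B via units): (C,S), (N,C), (N,S).
S: inherits non-unit rules of {S} → Cd | gg.
C: inherits non-unit rules of {C, S} → Cd | SSN | g | gd | gg.
N: inherits non-unit rules of {C, N, S} → Cd | SCd | SSN | d | g | gd | gg.

S -> Cd | gg; C -> g | Cd | gd | gg | SSN; N -> d | g | Cd | gd | gg | SCd | SSN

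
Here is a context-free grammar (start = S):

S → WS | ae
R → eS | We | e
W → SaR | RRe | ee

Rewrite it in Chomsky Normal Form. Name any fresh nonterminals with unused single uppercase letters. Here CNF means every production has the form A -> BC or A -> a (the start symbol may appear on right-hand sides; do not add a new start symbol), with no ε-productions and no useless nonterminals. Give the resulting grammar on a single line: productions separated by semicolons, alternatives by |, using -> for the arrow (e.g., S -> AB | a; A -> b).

No ε-productions.
No unit productions to eliminate.
TERM: introduce B -> a, A -> e and substitute in every rule of length ≥2.
BIN: W -> RRA becomes W -> RC, C -> RA; W -> SBR becomes W -> SD, D -> BR.

S -> BA | WS; A -> e; B -> a; C -> RA; D -> BR; R -> e | AS | WA; W -> AA | RC | SD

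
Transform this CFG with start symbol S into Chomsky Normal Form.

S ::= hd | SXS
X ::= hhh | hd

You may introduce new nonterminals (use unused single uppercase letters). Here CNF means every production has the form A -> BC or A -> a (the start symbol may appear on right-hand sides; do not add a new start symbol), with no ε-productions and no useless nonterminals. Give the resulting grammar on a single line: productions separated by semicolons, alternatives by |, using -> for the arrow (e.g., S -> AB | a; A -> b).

S -> AB | SC; A -> h; B -> d; C -> XS; D -> AA; X -> AB | AD

No ε-productions.
No unit productions to eliminate.
TERM: introduce B -> d, A -> h and substitute in every rule of length ≥2.
BIN: S -> SXS becomes S -> SC, C -> XS; X -> AAA becomes X -> AD, D -> AA.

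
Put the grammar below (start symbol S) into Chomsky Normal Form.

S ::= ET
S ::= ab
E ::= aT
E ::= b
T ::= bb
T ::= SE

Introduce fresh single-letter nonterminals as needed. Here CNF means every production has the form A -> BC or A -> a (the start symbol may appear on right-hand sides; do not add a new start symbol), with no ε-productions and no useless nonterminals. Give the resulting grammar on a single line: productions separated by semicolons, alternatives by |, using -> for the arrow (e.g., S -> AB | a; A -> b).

No ε-productions.
No unit productions to eliminate.
TERM: introduce A -> a, B -> b and substitute in every rule of length ≥2.

S -> AB | ET; A -> a; B -> b; E -> b | AT; T -> BB | SE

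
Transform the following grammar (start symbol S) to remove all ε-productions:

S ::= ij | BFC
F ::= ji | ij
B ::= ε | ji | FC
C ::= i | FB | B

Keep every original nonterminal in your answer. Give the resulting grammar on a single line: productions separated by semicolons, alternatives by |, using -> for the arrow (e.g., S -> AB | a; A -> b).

S -> F | BF | FC | ij | BFC; B -> F | FC | ji; C -> B | F | i | FB; F -> ij | ji

Nullable set: {B, C}.
S -> BFC: B, C nullable, giving BF | BFC | F | FC.
Drop B -> ε.
B -> FC: C nullable, giving F | FC.
C -> B: B nullable, giving B.
C -> FB: B nullable, giving F | FB.
Unchanged (no nullable symbols): S -> ij; B -> ji; C -> i; F -> ij; F -> ji.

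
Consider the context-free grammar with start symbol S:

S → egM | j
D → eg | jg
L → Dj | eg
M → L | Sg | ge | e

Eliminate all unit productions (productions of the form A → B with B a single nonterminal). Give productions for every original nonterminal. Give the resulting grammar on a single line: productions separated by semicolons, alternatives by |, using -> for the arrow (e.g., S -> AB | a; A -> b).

S -> j | egM; D -> eg | jg; L -> Dj | eg; M -> e | Dj | Sg | eg | ge

Unit productions: M->L.
Unit pairs (A ⇒* B via units): (M,L).
S: inherits non-unit rules of {S} → egM | j.
D: inherits non-unit rules of {D} → eg | jg.
L: inherits non-unit rules of {L} → Dj | eg.
M: inherits non-unit rules of {L, M} → Dj | Sg | e | eg | ge.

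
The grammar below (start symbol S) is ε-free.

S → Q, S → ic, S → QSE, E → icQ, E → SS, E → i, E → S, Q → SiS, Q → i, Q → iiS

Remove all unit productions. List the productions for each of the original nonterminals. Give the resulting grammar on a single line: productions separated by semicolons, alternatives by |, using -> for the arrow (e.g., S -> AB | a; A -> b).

Unit productions: E->S, S->Q.
Unit pairs (A ⇒* B via units): (E,Q), (E,S), (S,Q).
S: inherits non-unit rules of {Q, S} → QSE | SiS | i | ic | iiS.
E: inherits non-unit rules of {E, Q, S} → QSE | SS | SiS | i | ic | icQ | iiS.
Q: inherits non-unit rules of {Q} → SiS | i | iiS.

S -> i | ic | QSE | SiS | iiS; E -> i | SS | ic | QSE | SiS | icQ | iiS; Q -> i | SiS | iiS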